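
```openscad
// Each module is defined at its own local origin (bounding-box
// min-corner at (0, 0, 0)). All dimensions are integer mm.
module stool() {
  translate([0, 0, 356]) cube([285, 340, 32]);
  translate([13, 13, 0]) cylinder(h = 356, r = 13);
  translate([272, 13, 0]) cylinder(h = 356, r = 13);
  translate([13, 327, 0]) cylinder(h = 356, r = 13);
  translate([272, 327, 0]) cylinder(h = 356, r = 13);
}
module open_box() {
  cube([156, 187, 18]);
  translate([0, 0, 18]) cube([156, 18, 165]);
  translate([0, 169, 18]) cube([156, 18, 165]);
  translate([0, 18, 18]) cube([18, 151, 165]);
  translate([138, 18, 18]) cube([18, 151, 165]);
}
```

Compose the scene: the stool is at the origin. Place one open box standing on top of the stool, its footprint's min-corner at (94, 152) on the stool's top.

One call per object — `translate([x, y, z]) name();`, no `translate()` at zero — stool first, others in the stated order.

stool();
translate([94, 152, 388]) open_box();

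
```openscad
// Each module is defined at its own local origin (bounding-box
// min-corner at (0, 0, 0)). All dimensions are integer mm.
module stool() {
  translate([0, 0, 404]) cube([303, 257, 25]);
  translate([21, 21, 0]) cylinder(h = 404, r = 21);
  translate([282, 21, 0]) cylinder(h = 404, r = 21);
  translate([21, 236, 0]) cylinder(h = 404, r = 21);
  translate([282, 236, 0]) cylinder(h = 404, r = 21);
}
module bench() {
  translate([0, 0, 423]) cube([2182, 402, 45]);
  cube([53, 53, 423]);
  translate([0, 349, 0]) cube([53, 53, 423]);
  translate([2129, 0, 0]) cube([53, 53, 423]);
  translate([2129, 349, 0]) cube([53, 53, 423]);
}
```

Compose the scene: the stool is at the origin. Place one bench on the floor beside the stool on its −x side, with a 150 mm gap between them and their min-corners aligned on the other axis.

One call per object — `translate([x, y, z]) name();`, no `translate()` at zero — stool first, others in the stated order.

stool();
translate([-2332, 0, 0]) bench();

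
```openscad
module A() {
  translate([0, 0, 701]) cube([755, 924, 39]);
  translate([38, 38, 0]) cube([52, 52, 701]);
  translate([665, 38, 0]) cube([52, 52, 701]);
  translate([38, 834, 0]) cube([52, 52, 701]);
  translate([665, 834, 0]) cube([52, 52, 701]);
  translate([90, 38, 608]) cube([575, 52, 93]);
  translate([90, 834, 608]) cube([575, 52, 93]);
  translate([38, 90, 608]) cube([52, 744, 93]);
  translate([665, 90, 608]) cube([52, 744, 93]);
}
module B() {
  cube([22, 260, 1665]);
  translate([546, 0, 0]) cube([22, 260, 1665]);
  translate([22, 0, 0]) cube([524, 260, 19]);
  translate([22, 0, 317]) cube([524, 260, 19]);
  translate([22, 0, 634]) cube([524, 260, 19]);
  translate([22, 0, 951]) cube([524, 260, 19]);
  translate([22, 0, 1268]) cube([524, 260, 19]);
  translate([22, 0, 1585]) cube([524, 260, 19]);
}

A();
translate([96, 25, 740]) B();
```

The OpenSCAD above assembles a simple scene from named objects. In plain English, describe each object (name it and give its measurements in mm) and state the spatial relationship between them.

A is a table with a 755×924 mm rectangular top, 39 mm thick, top surface at z = 740 mm, supported by four 52×52 mm square legs, each inset 38 mm from the nearest pair of top edges, running from the floor. Four apron rails, 52 mm thick and 93 mm tall, run between adjacent legs with their top edges flush with the underside of the top and their outer faces flush with the legs' outer faces.

B is an open bookshelf. Two side panels, each 22 mm thick, 260 mm deep and 1665 mm tall, stand 568 mm apart (outside-to-outside). Between them sit 6 shelves, each 19 mm thick and 260 mm deep, spanning the full gap between the sides. The bottom shelf rests on the floor (its underside at z = 0) and the clear gap between one shelf's top and the next shelf's underside is 298 mm.

The bookshelf is on top of the table.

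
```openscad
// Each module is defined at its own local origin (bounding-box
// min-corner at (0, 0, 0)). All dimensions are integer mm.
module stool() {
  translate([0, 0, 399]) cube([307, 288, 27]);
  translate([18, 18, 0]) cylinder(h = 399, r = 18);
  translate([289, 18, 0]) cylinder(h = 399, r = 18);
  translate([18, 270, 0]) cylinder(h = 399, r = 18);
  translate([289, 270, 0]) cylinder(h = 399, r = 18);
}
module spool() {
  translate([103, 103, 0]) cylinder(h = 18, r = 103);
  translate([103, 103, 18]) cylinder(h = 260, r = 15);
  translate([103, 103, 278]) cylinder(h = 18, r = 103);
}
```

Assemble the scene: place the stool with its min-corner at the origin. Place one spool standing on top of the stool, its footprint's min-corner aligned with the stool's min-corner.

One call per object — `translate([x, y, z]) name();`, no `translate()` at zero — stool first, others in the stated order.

stool();
translate([0, 0, 426]) spool();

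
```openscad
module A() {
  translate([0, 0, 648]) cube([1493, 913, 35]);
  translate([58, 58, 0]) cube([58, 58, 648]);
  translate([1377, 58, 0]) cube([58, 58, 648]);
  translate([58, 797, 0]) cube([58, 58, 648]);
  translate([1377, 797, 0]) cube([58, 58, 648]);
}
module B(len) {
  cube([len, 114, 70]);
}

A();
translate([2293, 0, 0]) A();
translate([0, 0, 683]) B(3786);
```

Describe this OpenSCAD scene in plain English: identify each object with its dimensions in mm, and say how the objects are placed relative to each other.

A is a table with a 1493×913 mm rectangular top, 35 mm thick, top surface at z = 683 mm, supported by four 58×58 mm square legs, each inset 58 mm from the nearest pair of top edges, running from the floor.

B is a rectangular beam 3786 mm long (x), 114 mm deep (y), 70 mm thick (z).

The beam spans the tops of two tables placed 800 mm apart, resting at z = 683 mm.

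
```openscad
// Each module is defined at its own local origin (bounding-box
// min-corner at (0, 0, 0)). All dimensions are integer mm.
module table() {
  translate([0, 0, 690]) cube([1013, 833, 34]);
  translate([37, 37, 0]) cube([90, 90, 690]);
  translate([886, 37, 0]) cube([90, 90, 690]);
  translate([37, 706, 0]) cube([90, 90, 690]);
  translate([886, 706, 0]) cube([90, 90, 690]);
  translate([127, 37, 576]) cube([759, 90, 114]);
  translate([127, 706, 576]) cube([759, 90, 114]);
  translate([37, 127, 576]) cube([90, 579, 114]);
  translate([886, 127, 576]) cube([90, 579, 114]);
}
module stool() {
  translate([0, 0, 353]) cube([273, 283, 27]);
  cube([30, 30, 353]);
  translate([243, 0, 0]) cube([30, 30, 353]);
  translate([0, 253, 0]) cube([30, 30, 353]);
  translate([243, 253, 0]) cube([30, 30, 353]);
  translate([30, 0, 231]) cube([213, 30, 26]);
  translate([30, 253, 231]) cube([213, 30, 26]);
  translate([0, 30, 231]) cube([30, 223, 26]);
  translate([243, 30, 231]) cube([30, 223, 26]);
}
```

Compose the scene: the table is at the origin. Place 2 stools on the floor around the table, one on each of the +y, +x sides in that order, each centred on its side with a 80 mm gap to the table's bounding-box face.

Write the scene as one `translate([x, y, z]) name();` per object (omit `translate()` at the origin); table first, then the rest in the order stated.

table();
translate([370, 913, 0]) stool();
translate([1093, 275, 0]) stool();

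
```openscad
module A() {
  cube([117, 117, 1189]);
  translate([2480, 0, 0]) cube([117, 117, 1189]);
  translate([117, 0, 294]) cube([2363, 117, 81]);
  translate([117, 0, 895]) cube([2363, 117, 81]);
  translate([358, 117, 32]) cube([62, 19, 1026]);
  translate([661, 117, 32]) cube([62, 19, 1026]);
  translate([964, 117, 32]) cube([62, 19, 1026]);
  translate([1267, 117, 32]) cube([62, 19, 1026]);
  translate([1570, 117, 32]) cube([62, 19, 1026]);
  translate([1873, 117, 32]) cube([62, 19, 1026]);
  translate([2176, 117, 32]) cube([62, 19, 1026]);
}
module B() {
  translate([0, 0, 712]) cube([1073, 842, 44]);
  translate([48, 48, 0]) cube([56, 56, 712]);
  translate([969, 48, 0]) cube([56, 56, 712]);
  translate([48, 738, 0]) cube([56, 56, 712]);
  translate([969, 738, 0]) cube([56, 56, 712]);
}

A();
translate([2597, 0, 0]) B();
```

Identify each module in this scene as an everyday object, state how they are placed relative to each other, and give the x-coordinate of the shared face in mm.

The fence section's +x face and the table's −x face are both at x = 2597 mm.

A is a fence section. B is a table. The table is against the fence section's +x side, with their −y faces flush. The x-coordinate of the shared face is 2597 mm.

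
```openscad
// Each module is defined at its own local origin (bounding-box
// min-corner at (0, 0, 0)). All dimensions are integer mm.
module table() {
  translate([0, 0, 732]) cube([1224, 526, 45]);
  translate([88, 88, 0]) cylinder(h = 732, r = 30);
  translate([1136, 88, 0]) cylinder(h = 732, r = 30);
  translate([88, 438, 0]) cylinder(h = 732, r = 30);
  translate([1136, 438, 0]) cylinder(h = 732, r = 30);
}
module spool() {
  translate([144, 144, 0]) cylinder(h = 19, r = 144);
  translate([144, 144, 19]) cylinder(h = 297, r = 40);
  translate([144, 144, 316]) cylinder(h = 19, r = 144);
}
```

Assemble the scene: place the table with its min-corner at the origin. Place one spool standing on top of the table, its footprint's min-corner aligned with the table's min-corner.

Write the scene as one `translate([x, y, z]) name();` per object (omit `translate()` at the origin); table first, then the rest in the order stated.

table();
translate([0, 0, 777]) spool();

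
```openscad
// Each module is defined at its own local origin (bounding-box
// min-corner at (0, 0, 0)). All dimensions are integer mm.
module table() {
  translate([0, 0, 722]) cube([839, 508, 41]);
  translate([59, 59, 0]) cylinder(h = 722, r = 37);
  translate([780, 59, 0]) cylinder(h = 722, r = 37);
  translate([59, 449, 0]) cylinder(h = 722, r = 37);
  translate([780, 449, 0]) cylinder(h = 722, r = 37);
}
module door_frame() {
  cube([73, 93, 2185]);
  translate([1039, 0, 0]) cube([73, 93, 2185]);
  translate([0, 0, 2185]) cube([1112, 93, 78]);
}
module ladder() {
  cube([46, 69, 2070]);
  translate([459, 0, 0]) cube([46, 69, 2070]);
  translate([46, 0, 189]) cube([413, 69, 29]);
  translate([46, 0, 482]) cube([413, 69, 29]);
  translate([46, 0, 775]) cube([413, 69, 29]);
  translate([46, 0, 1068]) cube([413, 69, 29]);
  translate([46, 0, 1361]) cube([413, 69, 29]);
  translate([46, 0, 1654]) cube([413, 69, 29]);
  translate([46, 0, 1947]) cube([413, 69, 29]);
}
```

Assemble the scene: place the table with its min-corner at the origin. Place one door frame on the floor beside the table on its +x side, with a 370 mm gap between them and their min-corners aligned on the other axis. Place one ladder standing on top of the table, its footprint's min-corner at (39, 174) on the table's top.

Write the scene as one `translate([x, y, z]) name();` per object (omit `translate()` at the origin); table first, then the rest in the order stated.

table();
translate([1209, 0, 0]) door_frame();
translate([39, 174, 763]) ladder();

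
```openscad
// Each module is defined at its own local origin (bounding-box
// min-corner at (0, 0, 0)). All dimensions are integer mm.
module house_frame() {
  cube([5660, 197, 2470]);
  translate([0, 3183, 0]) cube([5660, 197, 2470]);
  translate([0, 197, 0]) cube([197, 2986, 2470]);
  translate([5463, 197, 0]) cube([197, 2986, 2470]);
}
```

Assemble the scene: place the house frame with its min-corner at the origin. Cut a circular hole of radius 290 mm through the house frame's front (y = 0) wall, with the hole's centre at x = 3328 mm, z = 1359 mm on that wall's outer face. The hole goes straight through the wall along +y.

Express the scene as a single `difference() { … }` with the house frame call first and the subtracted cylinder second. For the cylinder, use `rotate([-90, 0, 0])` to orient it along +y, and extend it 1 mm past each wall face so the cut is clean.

difference() {
  house_frame();
  translate([3328, -1, 1359]) rotate([-90, 0, 0]) cylinder(h = 199, r = 290);
}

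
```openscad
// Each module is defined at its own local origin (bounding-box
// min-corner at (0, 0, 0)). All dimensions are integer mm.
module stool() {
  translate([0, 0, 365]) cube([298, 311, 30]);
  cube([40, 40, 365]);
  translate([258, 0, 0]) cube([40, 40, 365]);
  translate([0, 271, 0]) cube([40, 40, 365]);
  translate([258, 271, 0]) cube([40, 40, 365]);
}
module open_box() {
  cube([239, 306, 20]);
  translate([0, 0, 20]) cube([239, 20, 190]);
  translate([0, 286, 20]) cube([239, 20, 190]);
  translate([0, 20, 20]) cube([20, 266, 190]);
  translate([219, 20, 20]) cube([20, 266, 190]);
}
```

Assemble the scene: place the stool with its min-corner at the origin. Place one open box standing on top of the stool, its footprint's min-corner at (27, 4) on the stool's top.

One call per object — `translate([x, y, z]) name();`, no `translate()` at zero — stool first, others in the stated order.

stool();
translate([27, 4, 395]) open_box();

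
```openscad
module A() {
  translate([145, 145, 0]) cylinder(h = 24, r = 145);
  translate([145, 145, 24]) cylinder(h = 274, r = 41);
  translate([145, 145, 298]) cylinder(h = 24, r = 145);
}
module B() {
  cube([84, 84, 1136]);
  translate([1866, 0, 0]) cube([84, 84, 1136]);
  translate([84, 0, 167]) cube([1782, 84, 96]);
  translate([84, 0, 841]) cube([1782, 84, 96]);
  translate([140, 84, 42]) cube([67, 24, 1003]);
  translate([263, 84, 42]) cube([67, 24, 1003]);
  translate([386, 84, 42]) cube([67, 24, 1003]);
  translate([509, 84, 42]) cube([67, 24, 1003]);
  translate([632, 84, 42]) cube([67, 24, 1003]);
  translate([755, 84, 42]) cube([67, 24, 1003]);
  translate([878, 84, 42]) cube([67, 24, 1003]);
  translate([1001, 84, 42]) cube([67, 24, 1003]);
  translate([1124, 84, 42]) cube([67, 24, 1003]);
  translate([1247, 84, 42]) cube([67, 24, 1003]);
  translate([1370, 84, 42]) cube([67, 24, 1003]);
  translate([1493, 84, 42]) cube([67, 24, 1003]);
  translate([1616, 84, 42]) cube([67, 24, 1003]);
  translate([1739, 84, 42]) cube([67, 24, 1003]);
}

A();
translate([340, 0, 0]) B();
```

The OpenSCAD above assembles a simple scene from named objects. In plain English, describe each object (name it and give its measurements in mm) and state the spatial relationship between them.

A is a spool: two coaxial disc flanges of radius 145 mm and thickness 24 mm, joined by a core cylinder of radius 41 mm and height 274 mm. The lower flange rests on z = 0 and the three cylinders share a vertical axis.

B is a fence section. Two 84×84 mm posts, 1136 mm tall, stand on the floor with a clear span of 1782 mm between their inner faces. Two horizontal rails of 84×96 mm section span the gap between the posts with their undersides at z = 167 mm and z = 841 mm, flush with the posts' −y face. 14 pickets, each 67 mm wide, 24 mm thick and 1003 mm tall, are fixed to the +y face of the rails with their bottoms at z = 42 mm, evenly spaced across the span with equal gaps (rounded down to the nearest mm) at the −x end and between each pair — any rounding remainder accumulates at the +x end.

The fence section is on the floor beside the spool on its +x side.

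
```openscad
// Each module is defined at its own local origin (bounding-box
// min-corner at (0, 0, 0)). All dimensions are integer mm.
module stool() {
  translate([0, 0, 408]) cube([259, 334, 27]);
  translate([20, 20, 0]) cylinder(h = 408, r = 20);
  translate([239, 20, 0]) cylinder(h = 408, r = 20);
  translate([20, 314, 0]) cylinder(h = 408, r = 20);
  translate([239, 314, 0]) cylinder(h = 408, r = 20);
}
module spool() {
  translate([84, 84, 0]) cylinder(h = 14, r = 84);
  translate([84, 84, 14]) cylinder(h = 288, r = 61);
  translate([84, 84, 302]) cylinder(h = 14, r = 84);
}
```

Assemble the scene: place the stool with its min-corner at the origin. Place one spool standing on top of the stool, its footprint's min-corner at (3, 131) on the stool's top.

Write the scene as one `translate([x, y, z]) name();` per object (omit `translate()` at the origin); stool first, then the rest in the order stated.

stool();
translate([3, 131, 435]) spool();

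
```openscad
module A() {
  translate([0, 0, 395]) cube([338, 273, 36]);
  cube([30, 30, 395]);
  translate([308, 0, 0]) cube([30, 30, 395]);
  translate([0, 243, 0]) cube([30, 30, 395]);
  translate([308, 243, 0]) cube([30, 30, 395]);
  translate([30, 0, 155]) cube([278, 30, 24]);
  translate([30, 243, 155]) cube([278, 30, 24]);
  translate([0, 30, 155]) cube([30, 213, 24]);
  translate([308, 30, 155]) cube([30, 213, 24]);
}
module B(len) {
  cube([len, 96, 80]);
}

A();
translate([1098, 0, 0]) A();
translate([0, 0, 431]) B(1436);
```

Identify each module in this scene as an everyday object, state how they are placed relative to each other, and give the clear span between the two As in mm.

A is a stool. B is a beam. A beam spans the tops of two stools. The clear span between the two stools is 760 mm.

Second stool starts at x = 1098; first ends at x = 338; clear span = 1098 − 338 = 760 mm.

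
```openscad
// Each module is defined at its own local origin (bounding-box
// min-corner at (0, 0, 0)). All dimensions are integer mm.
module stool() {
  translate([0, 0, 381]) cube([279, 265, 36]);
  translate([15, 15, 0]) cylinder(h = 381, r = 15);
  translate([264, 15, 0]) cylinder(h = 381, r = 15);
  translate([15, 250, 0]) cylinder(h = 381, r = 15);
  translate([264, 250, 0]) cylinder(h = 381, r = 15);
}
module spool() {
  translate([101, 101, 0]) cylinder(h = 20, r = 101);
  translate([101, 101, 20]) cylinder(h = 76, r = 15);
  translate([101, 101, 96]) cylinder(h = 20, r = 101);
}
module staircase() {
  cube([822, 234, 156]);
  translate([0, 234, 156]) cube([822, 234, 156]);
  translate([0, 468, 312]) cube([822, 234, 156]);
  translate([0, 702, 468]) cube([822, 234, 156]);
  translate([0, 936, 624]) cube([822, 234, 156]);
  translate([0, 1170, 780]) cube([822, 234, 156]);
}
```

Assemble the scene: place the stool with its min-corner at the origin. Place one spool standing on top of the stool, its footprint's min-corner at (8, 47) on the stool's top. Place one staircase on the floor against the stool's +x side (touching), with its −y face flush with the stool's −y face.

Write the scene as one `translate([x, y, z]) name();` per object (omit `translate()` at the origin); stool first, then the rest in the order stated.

stool();
translate([8, 47, 417]) spool();
translate([279, 0, 0]) staircase();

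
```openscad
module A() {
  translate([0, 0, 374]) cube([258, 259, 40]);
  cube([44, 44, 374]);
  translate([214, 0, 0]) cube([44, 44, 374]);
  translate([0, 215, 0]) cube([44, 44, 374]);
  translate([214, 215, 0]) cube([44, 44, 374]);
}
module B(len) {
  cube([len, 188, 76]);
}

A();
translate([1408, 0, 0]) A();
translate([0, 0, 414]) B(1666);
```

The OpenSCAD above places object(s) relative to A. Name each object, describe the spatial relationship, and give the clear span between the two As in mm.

A is a stool. B is a beam. A beam spans the tops of two stools. The clear span between the two stools is 1150 mm.

Second stool starts at x = 1408; first ends at x = 258; clear span = 1408 − 258 = 1150 mm.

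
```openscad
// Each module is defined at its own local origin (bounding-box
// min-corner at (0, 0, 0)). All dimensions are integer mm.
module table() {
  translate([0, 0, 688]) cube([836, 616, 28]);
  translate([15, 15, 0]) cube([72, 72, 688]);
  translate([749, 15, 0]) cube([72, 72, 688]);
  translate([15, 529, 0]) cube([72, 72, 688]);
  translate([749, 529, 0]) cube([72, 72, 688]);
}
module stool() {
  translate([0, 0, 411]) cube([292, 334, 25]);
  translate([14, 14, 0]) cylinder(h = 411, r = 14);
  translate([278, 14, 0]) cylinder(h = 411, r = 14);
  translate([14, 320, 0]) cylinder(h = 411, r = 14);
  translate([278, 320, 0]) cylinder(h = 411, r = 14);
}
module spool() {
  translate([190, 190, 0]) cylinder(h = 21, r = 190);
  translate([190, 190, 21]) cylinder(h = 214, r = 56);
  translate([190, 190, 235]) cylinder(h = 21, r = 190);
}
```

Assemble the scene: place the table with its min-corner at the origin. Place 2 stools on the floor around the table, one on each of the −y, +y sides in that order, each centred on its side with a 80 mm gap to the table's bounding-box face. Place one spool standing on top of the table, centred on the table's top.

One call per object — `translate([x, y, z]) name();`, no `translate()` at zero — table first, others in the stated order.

table();
translate([272, -414, 0]) stool();
translate([272, 696, 0]) stool();
translate([228, 118, 716]) spool();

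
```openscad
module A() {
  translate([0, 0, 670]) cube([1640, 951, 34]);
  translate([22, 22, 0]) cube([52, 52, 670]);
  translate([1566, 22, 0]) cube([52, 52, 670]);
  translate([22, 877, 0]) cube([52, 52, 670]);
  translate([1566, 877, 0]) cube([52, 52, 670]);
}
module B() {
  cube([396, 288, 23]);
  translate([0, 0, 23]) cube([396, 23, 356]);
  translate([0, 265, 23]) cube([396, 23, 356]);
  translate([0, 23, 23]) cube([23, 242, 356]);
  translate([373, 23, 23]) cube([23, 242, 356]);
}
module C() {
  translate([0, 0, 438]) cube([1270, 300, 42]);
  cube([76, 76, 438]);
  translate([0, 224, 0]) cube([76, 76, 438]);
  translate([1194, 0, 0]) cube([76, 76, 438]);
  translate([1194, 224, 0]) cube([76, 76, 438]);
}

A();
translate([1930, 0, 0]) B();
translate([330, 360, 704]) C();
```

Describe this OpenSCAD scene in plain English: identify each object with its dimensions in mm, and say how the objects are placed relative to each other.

A is a table: top 1640 mm (x) × 951 mm (y), 34 mm thick, upper face at z = 704 mm, on four 52×52 mm square legs, each inset 22 mm from the nearest pair of top edges, running from z = 0 to the bottom of the top.

B is an open-topped rectangular box: outside dimensions 396×288×379 mm, with a uniform wall and base thickness of 23 mm. The base is a full 396×288 slab on the floor; four walls sit on top of the base. The front and back walls (the −y and +y sides) span the full width; the two side walls fit between them.

C is a bench: a 1270×300 mm seat slab, 42 mm thick, top at z = 480 mm, on four 76×76 mm square legs flush with the seat corners and standing on z = 0.

The open box is on the floor beside the table on its +x side. The bench is on top of the table.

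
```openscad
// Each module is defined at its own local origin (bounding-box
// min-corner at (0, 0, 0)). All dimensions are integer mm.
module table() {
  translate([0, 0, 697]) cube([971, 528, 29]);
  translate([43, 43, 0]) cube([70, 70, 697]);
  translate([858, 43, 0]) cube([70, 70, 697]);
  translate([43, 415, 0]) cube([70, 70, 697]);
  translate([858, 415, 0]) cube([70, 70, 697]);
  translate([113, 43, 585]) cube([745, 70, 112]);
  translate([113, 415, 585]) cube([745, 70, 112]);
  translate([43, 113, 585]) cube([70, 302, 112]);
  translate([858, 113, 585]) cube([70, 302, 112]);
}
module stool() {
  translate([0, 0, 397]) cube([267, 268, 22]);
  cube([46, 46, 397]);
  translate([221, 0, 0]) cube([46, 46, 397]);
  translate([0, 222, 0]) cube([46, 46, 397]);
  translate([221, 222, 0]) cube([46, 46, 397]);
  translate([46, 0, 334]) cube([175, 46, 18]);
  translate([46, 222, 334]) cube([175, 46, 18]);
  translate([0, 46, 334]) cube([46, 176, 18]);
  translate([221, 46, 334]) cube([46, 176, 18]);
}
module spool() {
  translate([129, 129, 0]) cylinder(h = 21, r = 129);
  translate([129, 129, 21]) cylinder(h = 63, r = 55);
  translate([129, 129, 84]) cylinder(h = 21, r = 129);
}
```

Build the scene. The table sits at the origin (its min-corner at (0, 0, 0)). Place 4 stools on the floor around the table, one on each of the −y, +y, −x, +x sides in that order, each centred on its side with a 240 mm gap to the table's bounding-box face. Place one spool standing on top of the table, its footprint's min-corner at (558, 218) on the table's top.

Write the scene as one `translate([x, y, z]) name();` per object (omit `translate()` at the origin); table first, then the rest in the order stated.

table();
translate([352, -508, 0]) stool();
translate([352, 768, 0]) stool();
translate([-507, 130, 0]) stool();
translate([1211, 130, 0]) stool();
translate([558, 218, 726]) spool();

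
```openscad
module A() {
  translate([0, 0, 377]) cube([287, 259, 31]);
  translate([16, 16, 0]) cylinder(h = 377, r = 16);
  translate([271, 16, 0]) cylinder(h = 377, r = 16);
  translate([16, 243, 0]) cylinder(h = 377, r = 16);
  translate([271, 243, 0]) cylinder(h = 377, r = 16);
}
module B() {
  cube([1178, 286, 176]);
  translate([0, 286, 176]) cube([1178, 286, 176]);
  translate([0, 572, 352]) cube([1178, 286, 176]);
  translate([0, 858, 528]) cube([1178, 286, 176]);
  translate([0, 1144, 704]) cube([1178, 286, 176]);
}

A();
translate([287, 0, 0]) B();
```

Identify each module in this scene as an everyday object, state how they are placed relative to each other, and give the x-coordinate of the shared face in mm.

A is a stool. B is a staircase. The staircase is against the stool's +x side, with their −y faces flush. The x-coordinate of the shared face is 287 mm.

The stool's +x face and the staircase's −x face are both at x = 287 mm.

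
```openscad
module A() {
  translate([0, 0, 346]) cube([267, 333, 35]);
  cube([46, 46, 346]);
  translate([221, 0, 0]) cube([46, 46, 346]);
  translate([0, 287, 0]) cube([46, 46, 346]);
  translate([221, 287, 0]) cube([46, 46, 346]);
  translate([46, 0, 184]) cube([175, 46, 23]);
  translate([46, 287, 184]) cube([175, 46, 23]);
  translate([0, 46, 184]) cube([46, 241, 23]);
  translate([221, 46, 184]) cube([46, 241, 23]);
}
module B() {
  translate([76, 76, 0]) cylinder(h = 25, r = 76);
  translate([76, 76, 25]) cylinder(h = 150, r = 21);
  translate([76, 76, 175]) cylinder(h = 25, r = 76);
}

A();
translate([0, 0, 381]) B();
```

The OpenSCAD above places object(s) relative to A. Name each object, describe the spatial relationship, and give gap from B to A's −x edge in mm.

A is a stool. B is a spool. The spool is on top of the stool. The gap from the spool to the stool's −x edge is 0 mm.

The spool's min-x is at 0; the stool's min-x is 0; gap = 0 mm.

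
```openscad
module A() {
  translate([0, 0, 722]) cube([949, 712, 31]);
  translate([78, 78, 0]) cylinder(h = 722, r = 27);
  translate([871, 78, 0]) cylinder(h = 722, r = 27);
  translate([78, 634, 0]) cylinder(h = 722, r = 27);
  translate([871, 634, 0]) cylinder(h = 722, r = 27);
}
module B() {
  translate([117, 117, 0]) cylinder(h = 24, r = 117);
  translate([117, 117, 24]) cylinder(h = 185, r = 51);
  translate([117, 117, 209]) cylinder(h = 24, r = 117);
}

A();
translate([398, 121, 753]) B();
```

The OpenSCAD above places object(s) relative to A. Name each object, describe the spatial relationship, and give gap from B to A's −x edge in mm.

The spool's min-x is at 398; the table's min-x is 0; gap = 398 mm.

A is a table. B is a spool. The spool is on top of the table. The gap from the spool to the table's −x edge is 398 mm.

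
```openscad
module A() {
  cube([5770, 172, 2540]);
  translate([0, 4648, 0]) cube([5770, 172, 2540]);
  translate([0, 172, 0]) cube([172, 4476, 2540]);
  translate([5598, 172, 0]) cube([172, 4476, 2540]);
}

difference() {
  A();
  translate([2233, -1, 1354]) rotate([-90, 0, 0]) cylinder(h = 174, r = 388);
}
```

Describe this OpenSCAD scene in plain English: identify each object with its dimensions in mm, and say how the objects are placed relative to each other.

A is a box-shaped house frame (walls only): outside footprint 5770×4820 mm, wall height 2540 mm, wall thickness 172 mm. The two y-facing walls run the full x-width; the two x-facing walls fit between the inner faces of the y-facing walls.

The house frame has a circular hole of radius 388 mm through its front wall, centred at (x = 2233, z = 1354).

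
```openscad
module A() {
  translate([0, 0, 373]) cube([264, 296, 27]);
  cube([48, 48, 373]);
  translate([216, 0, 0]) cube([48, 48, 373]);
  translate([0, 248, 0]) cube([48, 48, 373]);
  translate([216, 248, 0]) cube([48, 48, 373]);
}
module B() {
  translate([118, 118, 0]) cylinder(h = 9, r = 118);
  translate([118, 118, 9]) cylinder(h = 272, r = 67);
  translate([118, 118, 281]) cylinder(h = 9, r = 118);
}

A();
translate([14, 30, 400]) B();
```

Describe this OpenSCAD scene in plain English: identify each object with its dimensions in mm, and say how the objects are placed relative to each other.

A is a four-legged stool. The seat is 264×296 mm, 27 mm thick, top at z = 400 mm. It stands on four square legs, each 48×48 mm in cross-section, from z = 0 to the seat underside, each flush with a corner of the seat.

B is a spool: two coaxial disc flanges of radius 118 mm and thickness 9 mm, joined by a core cylinder of radius 67 mm and height 272 mm. The lower flange rests on z = 0 and the three cylinders share a vertical axis.

The spool is on top of the stool, centred.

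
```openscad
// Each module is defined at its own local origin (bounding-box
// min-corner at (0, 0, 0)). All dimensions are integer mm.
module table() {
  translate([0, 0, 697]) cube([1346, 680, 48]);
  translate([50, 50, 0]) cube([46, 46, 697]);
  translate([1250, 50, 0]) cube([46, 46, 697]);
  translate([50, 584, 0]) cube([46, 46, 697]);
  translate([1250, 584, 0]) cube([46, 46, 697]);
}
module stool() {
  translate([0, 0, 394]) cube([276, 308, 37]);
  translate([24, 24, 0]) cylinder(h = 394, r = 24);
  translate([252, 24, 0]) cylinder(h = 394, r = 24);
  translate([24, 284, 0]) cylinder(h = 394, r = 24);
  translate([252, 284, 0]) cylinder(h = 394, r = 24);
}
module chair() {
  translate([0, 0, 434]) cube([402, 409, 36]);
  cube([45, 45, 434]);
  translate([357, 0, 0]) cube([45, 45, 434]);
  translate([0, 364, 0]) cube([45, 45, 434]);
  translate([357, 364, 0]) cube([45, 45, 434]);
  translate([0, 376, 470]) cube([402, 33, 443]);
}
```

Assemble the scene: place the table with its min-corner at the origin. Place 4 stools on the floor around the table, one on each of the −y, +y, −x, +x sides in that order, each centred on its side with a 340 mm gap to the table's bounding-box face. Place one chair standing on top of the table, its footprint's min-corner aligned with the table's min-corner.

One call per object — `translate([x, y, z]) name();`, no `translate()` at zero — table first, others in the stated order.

table();
translate([535, -648, 0]) stool();
translate([535, 1020, 0]) stool();
translate([-616, 186, 0]) stool();
translate([1686, 186, 0]) stool();
translate([0, 0, 745]) chair();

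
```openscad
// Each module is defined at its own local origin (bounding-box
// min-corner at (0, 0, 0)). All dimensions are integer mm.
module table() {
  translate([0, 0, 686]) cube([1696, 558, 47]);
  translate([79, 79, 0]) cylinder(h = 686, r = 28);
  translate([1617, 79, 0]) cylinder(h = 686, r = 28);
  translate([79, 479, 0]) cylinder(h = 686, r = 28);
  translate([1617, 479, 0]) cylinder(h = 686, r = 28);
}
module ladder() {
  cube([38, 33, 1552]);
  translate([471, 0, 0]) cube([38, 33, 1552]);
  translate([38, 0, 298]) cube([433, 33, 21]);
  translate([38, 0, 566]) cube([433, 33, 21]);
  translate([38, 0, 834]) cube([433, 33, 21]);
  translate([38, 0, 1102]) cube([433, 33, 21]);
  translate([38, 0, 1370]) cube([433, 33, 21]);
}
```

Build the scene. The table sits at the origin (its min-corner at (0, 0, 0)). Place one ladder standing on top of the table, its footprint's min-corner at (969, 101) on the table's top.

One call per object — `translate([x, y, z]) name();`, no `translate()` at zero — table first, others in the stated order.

table();
translate([969, 101, 733]) ladder();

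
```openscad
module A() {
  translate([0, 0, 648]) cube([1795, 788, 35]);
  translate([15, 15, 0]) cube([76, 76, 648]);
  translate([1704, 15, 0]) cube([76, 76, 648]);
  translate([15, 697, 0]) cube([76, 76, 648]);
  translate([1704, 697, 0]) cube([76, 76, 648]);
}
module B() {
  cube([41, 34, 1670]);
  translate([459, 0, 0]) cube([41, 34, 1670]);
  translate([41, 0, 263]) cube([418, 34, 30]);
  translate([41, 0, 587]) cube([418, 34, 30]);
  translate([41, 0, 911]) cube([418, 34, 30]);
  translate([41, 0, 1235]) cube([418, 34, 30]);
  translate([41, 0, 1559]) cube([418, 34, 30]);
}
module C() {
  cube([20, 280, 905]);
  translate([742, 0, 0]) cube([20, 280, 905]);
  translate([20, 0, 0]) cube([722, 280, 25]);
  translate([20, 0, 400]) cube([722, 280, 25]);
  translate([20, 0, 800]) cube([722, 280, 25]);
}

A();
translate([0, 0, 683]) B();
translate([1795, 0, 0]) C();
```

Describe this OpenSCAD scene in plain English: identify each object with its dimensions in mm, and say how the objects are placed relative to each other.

A is a table: top 1795 mm (x) × 788 mm (y), 35 mm thick, upper face at z = 683 mm, on four 76×76 mm square legs, each inset 15 mm from the nearest pair of top edges, running from z = 0 to the bottom of the top.

B is a straight ladder. Two 41×34 mm vertical rails, 1670 mm tall, stand 500 mm apart (outside-to-outside) with their front faces coplanar on the −y side. 5 rungs, each 34 mm deep and 30 mm tall, span between the inner faces of the rails, front faces flush with the rails. The lowest rung's underside is at z = 263 mm and rungs are spaced 324 mm apart (underside to underside).

C is a bookshelf 762 mm wide overall, 280 mm deep and 905 mm tall. The two sides are 20 mm thick vertical panels. 3 horizontal shelves of 25 mm thickness span between the inner faces of the sides; the lowest shelf sits on the floor and shelves are stacked with a clear vertical gap of 375 mm between each pair.

The ladder is on top of the table. The bookshelf is against the table's +x side, with their −y faces flush.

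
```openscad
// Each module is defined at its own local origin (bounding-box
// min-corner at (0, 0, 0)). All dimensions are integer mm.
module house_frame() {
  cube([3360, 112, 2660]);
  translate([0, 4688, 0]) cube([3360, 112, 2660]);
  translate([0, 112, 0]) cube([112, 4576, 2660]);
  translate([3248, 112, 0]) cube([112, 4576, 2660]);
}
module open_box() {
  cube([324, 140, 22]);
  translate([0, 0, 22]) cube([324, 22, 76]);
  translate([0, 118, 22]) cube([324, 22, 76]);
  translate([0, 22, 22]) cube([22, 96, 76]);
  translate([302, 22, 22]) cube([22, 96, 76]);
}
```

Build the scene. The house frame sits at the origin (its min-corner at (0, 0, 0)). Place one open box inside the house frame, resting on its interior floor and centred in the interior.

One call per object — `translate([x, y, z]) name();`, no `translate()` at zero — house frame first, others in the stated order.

house_frame();
translate([1518, 2330, 0]) open_box();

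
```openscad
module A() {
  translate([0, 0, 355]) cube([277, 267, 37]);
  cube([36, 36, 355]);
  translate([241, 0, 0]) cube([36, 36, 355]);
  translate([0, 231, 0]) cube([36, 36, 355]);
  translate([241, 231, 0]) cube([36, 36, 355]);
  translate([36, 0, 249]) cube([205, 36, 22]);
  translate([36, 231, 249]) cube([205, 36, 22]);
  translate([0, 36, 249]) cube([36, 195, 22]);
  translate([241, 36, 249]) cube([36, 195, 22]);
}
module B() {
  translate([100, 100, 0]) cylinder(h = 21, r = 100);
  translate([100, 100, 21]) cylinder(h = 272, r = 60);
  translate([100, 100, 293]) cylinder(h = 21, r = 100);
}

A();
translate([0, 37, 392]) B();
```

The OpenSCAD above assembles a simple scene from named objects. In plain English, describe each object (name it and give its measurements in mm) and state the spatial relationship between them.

A is a four-legged stool. The seat is a 277×267×37 mm slab whose top surface is at z = 392 mm; four square legs, each 36×36 mm in cross-section, run from the floor (z = 0) to the underside of the seat, each flush with a corner of the seat. Four stretchers, 36 mm wide and 22 mm tall, connect adjacent legs with their undersides at z = 249 mm, each running between the inner faces of the legs it joins and aligned with the legs' outer faces on the other axis.

B is a spool: two coaxial disc flanges of radius 100 mm and thickness 21 mm, joined by a core cylinder of radius 60 mm and height 272 mm. The lower flange rests on z = 0 and the three cylinders share a vertical axis.

The spool is on top of the stool.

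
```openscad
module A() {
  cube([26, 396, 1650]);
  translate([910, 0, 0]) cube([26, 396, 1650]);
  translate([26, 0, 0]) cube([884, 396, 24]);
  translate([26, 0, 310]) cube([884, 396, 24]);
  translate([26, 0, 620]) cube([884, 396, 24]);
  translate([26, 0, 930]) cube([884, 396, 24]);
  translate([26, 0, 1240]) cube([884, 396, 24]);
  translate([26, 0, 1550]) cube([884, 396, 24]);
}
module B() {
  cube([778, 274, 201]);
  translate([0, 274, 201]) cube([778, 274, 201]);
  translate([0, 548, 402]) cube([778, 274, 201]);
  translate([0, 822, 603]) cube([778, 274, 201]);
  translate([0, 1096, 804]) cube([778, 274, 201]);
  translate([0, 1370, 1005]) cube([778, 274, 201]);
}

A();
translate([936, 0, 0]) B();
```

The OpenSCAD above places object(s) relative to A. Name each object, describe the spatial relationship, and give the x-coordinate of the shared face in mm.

A is a bookshelf. B is a staircase. The staircase is against the bookshelf's +x side, with their −y faces flush. The x-coordinate of the shared face is 936 mm.

The bookshelf's +x face and the staircase's −x face are both at x = 936 mm.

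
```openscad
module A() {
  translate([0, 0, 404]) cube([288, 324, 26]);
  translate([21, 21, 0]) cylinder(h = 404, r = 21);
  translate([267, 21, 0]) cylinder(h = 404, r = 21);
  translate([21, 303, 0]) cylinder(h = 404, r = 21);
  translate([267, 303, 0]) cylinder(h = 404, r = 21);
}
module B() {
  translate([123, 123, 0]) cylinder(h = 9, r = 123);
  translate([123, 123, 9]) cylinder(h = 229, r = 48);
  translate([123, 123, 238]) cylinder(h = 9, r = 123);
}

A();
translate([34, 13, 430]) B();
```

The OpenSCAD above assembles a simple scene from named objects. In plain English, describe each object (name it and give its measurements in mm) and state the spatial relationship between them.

A is a four-legged stool. The seat is 288×324 mm, 26 mm thick, top at z = 430 mm. It stands on four round legs, each 42 mm in diameter, from z = 0 to the seat underside, each leg's axis is inset half a diameter from the nearest pair of seat edges (so the leg's bounding box is flush with the corner).

B is a spool: two coaxial disc flanges of radius 123 mm and thickness 9 mm, joined by a core cylinder of radius 48 mm and height 229 mm. The lower flange rests on z = 0 and the three cylinders share a vertical axis.

The spool is on top of the stool.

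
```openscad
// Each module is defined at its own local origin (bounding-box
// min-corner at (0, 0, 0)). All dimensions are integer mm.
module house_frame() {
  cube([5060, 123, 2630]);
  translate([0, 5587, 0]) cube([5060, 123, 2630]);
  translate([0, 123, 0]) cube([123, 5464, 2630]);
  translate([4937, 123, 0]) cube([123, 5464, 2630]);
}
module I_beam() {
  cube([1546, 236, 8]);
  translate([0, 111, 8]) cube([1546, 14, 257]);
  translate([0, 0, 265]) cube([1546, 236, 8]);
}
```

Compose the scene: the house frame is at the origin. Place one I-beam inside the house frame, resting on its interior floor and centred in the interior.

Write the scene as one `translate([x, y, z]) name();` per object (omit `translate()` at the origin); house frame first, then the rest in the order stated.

house_frame();
translate([1757, 2737, 0]) I_beam();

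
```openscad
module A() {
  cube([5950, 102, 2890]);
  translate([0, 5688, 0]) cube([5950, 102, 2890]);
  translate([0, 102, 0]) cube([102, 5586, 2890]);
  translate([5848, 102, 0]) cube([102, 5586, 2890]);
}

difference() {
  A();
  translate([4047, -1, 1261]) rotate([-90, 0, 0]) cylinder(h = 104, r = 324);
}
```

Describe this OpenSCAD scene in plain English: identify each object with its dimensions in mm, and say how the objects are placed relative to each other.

A is a box-shaped house frame (walls only): outside footprint 5950×5790 mm, wall height 2890 mm, wall thickness 102 mm. The two y-facing walls run the full x-width; the two x-facing walls fit between the inner faces of the y-facing walls.

The house frame has a circular hole of radius 324 mm through its front wall, centred at (x = 4047, z = 1261).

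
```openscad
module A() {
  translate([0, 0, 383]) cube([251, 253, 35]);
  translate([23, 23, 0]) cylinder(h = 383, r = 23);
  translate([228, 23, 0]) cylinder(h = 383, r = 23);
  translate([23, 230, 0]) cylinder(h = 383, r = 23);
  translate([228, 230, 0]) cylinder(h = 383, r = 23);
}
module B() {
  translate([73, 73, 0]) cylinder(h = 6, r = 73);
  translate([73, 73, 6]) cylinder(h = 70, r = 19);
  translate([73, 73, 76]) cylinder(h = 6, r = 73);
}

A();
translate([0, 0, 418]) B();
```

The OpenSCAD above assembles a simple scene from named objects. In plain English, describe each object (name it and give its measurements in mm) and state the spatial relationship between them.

A is a simple wooden stool: a rectangular seat 251 mm (x) by 253 mm (y), 35 mm thick, top face at z = 418 mm, on four round legs, each 46 mm in diameter. The legs rest on z = 0, each leg's axis is inset half a diameter from the nearest pair of seat edges (so the leg's bounding box is flush with the corner).

B is a spool: two coaxial disc flanges of radius 73 mm and thickness 6 mm, joined by a core cylinder of radius 19 mm and height 70 mm. The lower flange rests on z = 0 and the three cylinders share a vertical axis.

The spool is on top of the stool.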